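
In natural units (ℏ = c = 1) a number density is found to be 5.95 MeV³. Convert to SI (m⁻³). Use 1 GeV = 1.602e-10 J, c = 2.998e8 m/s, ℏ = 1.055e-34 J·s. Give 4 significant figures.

7.731e38 m⁻³

Number density is [L]⁻³ = [E]³/(ℏc)³.
1 GeV³ → 1/(ℏc)³ × (1 GeV in J)³ = 1.299e47 m⁻³.
Convert the energy scale: 5.95 MeV³ = 5.95e-9 GeV³.
Result: 5.95e-9 × 1.299e47 = 7.731e38 m⁻³.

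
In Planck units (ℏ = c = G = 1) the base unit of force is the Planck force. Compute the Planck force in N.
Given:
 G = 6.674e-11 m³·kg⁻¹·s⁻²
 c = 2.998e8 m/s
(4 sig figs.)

F_P = c⁴/G
  = 8.078e33 / 6.674e-11
  = 1.210e44 N

1.210e44 N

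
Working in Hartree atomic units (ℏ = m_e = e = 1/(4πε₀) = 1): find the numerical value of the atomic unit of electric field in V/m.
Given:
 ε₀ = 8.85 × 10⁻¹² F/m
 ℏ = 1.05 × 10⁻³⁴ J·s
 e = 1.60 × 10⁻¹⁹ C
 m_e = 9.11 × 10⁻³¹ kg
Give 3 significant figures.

5.20 × 10¹¹ V/m

From ℏ = m_e = e = 1/(4πε₀) = 1 the electric field scale is E_au = E_h/(e a₀) = m_e²e⁵/((4πε₀)³ℏ⁴).
E_h = 4.38 × 10⁻¹⁸ J
a₀ = 5.26 × 10⁻¹¹ m
E_h/(e·a₀) = 5.20 × 10¹¹ V/m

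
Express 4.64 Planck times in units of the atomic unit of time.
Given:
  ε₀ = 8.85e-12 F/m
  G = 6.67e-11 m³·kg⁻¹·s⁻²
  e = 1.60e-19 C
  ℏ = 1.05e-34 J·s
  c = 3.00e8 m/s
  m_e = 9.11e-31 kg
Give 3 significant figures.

Planck time: t_P = √(ℏG/c⁵) = 5.37e-44 s
atomic unit of time: τ_au = (4πε₀)²ℏ³/(m_e e⁴) = 2.40e-17 s
4.64 × 5.37e-44 / 2.40e-17 = 1.04e-26

1.04e-26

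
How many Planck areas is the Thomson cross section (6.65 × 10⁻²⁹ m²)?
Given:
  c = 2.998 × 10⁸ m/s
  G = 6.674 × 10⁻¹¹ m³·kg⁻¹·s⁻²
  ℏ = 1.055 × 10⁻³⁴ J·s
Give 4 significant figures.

2.545 × 10⁴¹

Planck area: A_P = ℏG/c³ = 2.613 × 10⁻⁷⁰ m².
6.65 × 10⁻²⁹ / 2.613 × 10⁻⁷⁰ = 2.545 × 10⁴¹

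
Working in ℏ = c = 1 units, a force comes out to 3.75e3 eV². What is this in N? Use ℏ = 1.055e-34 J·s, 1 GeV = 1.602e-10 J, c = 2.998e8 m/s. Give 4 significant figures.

3.043e-9 N

Force is [E]/[L] = [E]²/(ℏc); restore (ℏc)⁻¹.
1 GeV² → 1/(ℏc) × (1 GeV in J)² = 8.114e5 N.
Convert the energy scale: 3.75e3 eV² = 3.75e-15 GeV².
Result: 3.75e-15 × 8.114e5 = 3.043e-9 N.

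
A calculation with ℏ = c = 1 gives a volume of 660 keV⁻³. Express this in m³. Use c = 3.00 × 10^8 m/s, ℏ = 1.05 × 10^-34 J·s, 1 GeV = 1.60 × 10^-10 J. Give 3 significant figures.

5.04 × 10^-27 m³

Volume is [L]³ = [E]⁻³·(ℏc)³.
1 GeV⁻³ → (ℏc)³ × (1 GeV in J)⁻³ = 7.63 × 10^-48 m³.
Convert the energy scale: 660 keV⁻³ = 6.60 × 10^20 GeV⁻³.
Result: 6.60 × 10^20 × 7.63 × 10^-48 = 5.04 × 10^-27 m³.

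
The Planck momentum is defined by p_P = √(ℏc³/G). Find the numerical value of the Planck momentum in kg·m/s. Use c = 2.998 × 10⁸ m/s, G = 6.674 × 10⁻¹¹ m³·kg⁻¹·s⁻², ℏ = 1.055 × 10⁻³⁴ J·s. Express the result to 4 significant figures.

p_P = √(ℏc³/G)
  = √(42.60)
  = 6.527 kg·m/s

6.527 kg·m/s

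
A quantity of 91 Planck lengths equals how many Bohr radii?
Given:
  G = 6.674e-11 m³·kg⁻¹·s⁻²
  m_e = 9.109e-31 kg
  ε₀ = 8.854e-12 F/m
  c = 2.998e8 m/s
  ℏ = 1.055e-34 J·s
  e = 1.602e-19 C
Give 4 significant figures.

2.777e-23

Planck length: ℓ_P = √(ℏG/c³) = 1.616e-35 m
Bohr radius: a₀ = 4πε₀ℏ²/(m_e e²) = 5.297e-11 m
91 × 1.616e-35 / 5.297e-11 = 2.777e-23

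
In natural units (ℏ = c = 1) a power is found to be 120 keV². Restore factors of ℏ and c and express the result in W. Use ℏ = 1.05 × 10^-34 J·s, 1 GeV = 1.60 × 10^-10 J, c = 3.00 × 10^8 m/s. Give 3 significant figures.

Power is [E]/[T] = [E]²/ℏ.
1 GeV² → 1/ℏ × (1 GeV in J)² = 2.44 × 10^14 W.
Convert the energy scale: 120 keV² = 1.20 × 10^-10 GeV².
Result: 1.20 × 10^-10 × 2.44 × 10^14 = 2.93 × 10^4 W.

2.93 × 10^4 W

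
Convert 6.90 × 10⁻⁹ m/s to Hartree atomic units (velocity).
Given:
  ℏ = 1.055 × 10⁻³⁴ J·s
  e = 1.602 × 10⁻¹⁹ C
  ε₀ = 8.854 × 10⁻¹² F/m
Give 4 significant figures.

atomic unit of velocity: v_au = e²/(4πε₀ℏ) = 2.186 × 10⁶ m/s.
6.90 × 10⁻⁹ / 2.186 × 10⁶ = 3.156 × 10⁻¹⁵

3.156 × 10⁻¹⁵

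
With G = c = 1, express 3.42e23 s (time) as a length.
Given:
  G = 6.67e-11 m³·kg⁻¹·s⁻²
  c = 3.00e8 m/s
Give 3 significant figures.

1.03e32 m

Time → length via c.
3.42e23 s × (c) = 1.03e32 m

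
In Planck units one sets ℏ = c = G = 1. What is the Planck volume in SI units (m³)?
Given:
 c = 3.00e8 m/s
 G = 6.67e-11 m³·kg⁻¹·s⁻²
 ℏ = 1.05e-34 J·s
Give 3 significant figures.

V_P = (ℏG/c³)^(3/2)
  = √(1.75e-209)
  = 4.18e-105 m³

4.18e-105 m³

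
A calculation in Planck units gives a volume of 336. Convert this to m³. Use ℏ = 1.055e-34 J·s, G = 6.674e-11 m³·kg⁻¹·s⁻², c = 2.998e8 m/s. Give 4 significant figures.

1.419e-102 m³

One Planck volume: V_P = (ℏG/c³)^(3/2) = 4.224e-105 m³.
336 × 4.224e-105 m³ = 1.419e-102 m³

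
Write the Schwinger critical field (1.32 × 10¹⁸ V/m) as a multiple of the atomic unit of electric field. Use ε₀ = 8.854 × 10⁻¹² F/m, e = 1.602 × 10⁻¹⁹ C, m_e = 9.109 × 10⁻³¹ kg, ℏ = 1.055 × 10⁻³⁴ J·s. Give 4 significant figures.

2.573 × 10⁶

atomic unit of electric field: E_au = E_h/(e a₀) = m_e²e⁵/((4πε₀)³ℏ⁴) = 5.131 × 10¹¹ V/m.
1.32 × 10¹⁸ / 5.131 × 10¹¹ = 2.573 × 10⁶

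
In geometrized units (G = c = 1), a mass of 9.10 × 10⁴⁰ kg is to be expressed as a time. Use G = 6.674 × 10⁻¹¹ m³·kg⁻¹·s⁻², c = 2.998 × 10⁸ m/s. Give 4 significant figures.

2.254 × 10⁵ s

Mass → time via G/c³.
9.10 × 10⁴⁰ kg × (G/c³) = 2.254 × 10⁵ s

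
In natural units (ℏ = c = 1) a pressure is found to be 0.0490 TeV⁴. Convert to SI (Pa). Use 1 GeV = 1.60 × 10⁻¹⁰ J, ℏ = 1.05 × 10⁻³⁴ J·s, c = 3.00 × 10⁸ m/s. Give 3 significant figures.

1.03 × 10⁴⁸ Pa

Pressure is [E]/[L]³ = [E]⁴/(ℏc)³.
1 GeV⁴ → 1/(ℏc)³ × (1 GeV in J)⁴ = 2.10 × 10³⁷ Pa.
Convert the energy scale: 0.0490 TeV⁴ = 4.90 × 10¹⁰ GeV⁴.
Result: 4.90 × 10¹⁰ × 2.10 × 10³⁷ = 1.03 × 10⁴⁸ Pa.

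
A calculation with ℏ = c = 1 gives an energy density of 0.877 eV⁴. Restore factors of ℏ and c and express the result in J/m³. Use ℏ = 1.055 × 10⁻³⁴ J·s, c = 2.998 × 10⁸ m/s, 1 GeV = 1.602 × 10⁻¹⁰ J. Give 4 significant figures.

18.26 J/m³

[E]/[L]³ = [E]⁴/(ℏc)³; restore (ℏc)⁻³.
1 GeV⁴ → 1/(ℏc)³ × (1 GeV in J)⁴ = 2.082 × 10³⁷ J/m³.
Convert the energy scale: 0.877 eV⁴ = 8.77 × 10⁻³⁷ GeV⁴.
Result: 8.77 × 10⁻³⁷ × 2.082 × 10³⁷ = 18.26 J/m³.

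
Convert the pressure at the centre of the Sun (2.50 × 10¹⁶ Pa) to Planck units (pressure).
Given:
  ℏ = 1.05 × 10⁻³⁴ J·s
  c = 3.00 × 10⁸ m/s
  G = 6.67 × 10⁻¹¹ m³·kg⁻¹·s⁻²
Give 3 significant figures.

5.34 × 10⁻⁹⁸

Planck pressure: p_P = c⁷/(ℏG²) = 4.68 × 10¹¹³ Pa.
2.50 × 10¹⁶ / 4.68 × 10¹¹³ = 5.34 × 10⁻⁹⁸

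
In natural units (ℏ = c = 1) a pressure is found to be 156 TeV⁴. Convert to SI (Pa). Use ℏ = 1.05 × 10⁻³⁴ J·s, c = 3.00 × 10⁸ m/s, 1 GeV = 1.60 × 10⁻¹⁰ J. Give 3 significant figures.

Pressure is [E]/[L]³ = [E]⁴/(ℏc)³.
1 GeV⁴ → 1/(ℏc)³ × (1 GeV in J)⁴ = 2.10 × 10³⁷ Pa.
Convert the energy scale: 156 TeV⁴ = 1.56 × 10¹⁴ GeV⁴.
Result: 1.56 × 10¹⁴ × 2.10 × 10³⁷ = 3.27 × 10⁵¹ Pa.

3.27 × 10⁵¹ Pa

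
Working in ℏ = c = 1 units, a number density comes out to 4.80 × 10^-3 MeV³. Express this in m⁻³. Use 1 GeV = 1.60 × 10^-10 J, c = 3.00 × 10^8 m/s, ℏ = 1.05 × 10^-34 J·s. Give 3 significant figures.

6.29 × 10^35 m⁻³

Number density is [L]⁻³ = [E]³/(ℏc)³.
1 GeV³ → 1/(ℏc)³ × (1 GeV in J)³ = 1.31 × 10^47 m⁻³.
Convert the energy scale: 4.80 × 10^-3 MeV³ = 4.80 × 10^-12 GeV³.
Result: 4.80 × 10^-12 × 1.31 × 10^47 = 6.29 × 10^35 m⁻³.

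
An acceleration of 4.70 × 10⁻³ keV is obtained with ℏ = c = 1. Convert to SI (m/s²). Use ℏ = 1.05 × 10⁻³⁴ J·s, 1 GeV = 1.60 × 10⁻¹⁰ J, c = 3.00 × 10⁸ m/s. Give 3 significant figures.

2.15 × 10²⁴ m/s²

Acceleration is [L]/[T]² = c·[E]/ℏ.
1 GeV → c/ℏ × (1 GeV in J) = 4.57 × 10³² m/s².
Convert the energy scale: 4.70 × 10⁻³ keV = 4.70 × 10⁻⁹ GeV.
Result: 4.70 × 10⁻⁹ × 4.57 × 10³² = 2.15 × 10²⁴ m/s².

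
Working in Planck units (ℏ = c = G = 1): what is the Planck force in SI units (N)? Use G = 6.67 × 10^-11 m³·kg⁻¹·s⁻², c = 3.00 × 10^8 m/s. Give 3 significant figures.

From ℏ = c = G = 1 the force scale is F_P = c⁴/G.
  = 8.10 × 10^33 / 6.67 × 10^-11
  = 1.21 × 10^44 N

1.21 × 10^44 N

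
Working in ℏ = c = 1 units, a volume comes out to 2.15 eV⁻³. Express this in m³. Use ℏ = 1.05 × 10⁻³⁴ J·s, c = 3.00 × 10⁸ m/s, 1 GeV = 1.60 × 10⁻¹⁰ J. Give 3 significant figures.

1.64 × 10⁻²⁰ m³

Volume is [L]³ = [E]⁻³·(ℏc)³.
1 GeV⁻³ → (ℏc)³ × (1 GeV in J)⁻³ = 7.63 × 10⁻⁴⁸ m³.
Convert the energy scale: 2.15 eV⁻³ = 2.15 × 10²⁷ GeV⁻³.
Result: 2.15 × 10²⁷ × 7.63 × 10⁻⁴⁸ = 1.64 × 10⁻²⁰ m³.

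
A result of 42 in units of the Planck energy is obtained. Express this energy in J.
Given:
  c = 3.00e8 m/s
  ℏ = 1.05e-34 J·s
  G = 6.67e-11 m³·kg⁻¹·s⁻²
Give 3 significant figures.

One Planck energy: E_P = √(ℏc⁵/G) = 1.96e9 J.
42 × 1.96e9 J = 8.21e10 J

8.21e10 J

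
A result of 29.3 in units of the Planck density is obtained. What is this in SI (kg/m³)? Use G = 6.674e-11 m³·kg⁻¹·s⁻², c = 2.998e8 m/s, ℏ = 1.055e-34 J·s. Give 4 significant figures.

1.510e98 kg/m³

One Planck density: ρ_P = c⁵/(ℏG²) = 5.154e96 kg/m³.
29.3 × 5.154e96 kg/m³ = 1.510e98 kg/m³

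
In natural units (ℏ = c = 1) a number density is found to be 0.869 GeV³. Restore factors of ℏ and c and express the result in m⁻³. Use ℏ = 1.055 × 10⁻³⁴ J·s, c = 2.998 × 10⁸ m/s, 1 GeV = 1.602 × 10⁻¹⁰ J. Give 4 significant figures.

1.129 × 10⁴⁷ m⁻³

Number density is [L]⁻³ = [E]³/(ℏc)³.
1 GeV³ → 1/(ℏc)³ × (1 GeV in J)³ = 1.299 × 10⁴⁷ m⁻³.
Result: 0.869 × 1.299 × 10⁴⁷ = 1.129 × 10⁴⁷ m⁻³.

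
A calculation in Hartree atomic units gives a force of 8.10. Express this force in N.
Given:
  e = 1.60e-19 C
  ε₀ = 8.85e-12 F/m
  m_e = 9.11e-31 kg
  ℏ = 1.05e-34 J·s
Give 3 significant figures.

6.75e-7 N

One atomic unit of force: F_au = E_h/a₀ = m_e²e⁶/((4πε₀)³ℏ⁴) = 8.33e-8 N.
8.10 × 8.33e-8 N = 6.75e-7 N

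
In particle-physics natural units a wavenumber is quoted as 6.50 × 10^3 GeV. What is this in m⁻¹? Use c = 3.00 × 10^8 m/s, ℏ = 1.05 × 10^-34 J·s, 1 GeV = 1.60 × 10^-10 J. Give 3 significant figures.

Inverse length is [E]/(ℏc).
1 GeV → 1/(ℏc) × (1 GeV in J) = 5.08 × 10^15 m⁻¹.
Result: 6.50 × 10^3 × 5.08 × 10^15 = 3.30 × 10^19 m⁻¹.

3.30 × 10^19 m⁻¹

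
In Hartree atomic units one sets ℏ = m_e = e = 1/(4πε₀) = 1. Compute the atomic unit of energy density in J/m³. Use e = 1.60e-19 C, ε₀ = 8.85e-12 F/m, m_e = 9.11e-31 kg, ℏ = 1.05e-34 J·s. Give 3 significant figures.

u_au = E_h/a₀³ = m_e⁴e¹⁰/((4πε₀)⁵ℏ⁸)
E_h = 4.38e-18 J
a₀ = 5.26e-11 m
E_h/a₀³ = 3.01e13 J/m³

3.01e13 J/m³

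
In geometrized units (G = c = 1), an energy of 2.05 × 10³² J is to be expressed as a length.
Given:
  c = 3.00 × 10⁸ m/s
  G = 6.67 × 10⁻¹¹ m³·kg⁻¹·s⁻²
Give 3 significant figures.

1.69 × 10⁻¹² m

Energy → length via G/c⁴.
2.05 × 10³² J × (G/c⁴) = 1.69 × 10⁻¹² m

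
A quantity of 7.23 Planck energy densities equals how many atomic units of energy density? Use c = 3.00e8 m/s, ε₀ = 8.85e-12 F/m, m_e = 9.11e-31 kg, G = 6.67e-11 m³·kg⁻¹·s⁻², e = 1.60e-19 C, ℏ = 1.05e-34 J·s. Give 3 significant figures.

Planck energy density: u_P = c⁷/(ℏG²) = 4.68e113 J/m³
atomic unit of energy density: u_au = E_h/a₀³ = m_e⁴e¹⁰/((4πε₀)⁵ℏ⁸) = 3.01e13 J/m³
7.23 × 4.68e113 / 3.01e13 = 1.12e101

1.12e101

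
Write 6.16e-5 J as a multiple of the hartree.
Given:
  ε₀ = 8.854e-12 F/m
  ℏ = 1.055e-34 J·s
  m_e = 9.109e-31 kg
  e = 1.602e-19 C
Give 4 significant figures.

hartree: E_h = m_e e⁴/(4πε₀ℏ)² = 4.354e-18 J.
6.16e-5 / 4.354e-18 = 1.415e13

1.415e13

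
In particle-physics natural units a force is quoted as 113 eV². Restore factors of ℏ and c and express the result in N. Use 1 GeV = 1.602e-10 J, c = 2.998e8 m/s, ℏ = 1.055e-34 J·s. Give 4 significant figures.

Force is [E]/[L] = [E]²/(ℏc); restore (ℏc)⁻¹.
1 GeV² → 1/(ℏc) × (1 GeV in J)² = 8.114e5 N.
Convert the energy scale: 113 eV² = 1.13e-16 GeV².
Result: 1.13e-16 × 8.114e5 = 9.169e-11 N.

9.169e-11 N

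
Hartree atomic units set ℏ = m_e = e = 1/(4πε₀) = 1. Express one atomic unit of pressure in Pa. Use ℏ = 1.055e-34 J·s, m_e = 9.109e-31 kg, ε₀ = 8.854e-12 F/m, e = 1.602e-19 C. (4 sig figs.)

2.929e13 Pa

From ℏ = m_e = e = 1/(4πε₀) = 1 the pressure scale is P_au = E_h/a₀³ = m_e⁴e¹⁰/((4πε₀)⁵ℏ⁸).
E_h = 4.354e-18 J
a₀ = 5.297e-11 m
E_h/a₀³ = 2.929e13 Pa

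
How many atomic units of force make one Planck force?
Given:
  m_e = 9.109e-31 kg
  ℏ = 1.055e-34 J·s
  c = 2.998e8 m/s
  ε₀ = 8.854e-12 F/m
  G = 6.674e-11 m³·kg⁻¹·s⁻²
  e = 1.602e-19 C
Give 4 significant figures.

Planck force: F_P = c⁴/G = 1.210e44 N
atomic unit of force: F_au = E_h/a₀ = m_e²e⁶/((4πε₀)³ℏ⁴) = 8.220e-8 N
ratio = 1.210e44 / 8.220e-8 = 1.473e51

1.473e51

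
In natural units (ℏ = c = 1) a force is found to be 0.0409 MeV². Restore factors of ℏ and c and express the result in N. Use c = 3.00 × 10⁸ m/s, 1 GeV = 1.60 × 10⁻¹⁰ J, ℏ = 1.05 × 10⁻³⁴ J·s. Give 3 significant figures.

Force is [E]/[L] = [E]²/(ℏc); restore (ℏc)⁻¹.
1 GeV² → 1/(ℏc) × (1 GeV in J)² = 8.13 × 10⁵ N.
Convert the energy scale: 0.0409 MeV² = 4.09 × 10⁻⁸ GeV².
Result: 4.09 × 10⁻⁸ × 8.13 × 10⁵ = 0.0332 N.

0.0332 N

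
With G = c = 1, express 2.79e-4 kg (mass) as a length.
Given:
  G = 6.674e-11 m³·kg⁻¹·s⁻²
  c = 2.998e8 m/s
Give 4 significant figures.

2.072e-31 m

In G = c = 1 units mass has dimensions of length; the conversion factor is G/c².
2.79e-4 kg × (G/c²) = 2.072e-31 m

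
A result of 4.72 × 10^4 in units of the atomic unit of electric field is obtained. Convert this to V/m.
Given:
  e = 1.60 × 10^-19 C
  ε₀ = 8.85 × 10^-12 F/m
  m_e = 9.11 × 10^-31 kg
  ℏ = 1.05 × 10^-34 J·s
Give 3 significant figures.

One atomic unit of electric field: E_au = E_h/(e a₀) = m_e²e⁵/((4πε₀)³ℏ⁴) = 5.20 × 10^11 V/m.
4.72 × 10^4 × 5.20 × 10^11 V/m = 2.46 × 10^16 V/m

2.46 × 10^16 V/m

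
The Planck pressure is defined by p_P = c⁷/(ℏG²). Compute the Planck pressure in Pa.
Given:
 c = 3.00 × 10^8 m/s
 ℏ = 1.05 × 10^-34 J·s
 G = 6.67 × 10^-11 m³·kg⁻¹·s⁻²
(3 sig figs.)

p_P = c⁷/(ℏG²)
  = 2.19 × 10^59 / 4.67 × 10^-55
  = 4.68 × 10^113 Pa

4.68 × 10^113 Pa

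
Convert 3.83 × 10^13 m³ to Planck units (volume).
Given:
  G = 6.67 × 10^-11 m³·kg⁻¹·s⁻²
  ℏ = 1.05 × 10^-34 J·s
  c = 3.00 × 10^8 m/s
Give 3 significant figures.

9.17 × 10^117

Planck volume: V_P = (ℏG/c³)^(3/2) = 4.18 × 10^-105 m³.
3.83 × 10^13 / 4.18 × 10^-105 = 9.17 × 10^117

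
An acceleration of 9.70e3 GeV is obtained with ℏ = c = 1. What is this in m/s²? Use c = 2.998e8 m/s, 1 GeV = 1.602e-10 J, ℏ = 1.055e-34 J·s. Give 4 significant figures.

Acceleration is [L]/[T]² = c·[E]/ℏ.
1 GeV → c/ℏ × (1 GeV in J) = 4.552e32 m/s².
Result: 9.70e3 × 4.552e32 = 4.416e36 m/s².

4.416e36 m/s²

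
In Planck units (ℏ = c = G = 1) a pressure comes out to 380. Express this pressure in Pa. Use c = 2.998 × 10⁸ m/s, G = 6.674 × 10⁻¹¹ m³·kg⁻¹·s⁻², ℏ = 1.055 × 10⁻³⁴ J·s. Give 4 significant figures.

One Planck pressure: p_P = c⁷/(ℏG²) = 4.632 × 10¹¹³ Pa.
380 × 4.632 × 10¹¹³ Pa = 1.760 × 10¹¹⁶ Pa

1.760 × 10¹¹⁶ Pa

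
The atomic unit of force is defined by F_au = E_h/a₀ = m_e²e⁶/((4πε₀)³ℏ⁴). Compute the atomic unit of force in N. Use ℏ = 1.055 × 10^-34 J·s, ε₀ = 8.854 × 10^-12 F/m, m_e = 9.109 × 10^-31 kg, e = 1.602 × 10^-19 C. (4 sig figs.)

F_au = E_h/a₀ = m_e²e⁶/((4πε₀)³ℏ⁴)
E_h = 4.354 × 10^-18 J
a₀ = 5.297 × 10^-11 m
E_h/a₀ = 8.220 × 10^-8 N

8.220 × 10^-8 N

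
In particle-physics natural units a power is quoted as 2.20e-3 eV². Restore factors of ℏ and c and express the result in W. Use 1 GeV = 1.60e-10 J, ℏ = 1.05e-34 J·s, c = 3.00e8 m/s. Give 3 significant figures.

5.36e-7 W

Power is [E]/[T] = [E]²/ℏ.
1 GeV² → 1/ℏ × (1 GeV in J)² = 2.44e14 W.
Convert the energy scale: 2.20e-3 eV² = 2.20e-21 GeV².
Result: 2.20e-21 × 2.44e14 = 5.36e-7 W.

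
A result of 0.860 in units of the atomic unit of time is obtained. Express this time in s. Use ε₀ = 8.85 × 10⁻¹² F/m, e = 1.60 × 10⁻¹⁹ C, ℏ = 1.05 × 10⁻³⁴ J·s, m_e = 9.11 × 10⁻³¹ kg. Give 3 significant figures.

2.06 × 10⁻¹⁷ s

One atomic unit of time: τ_au = (4πε₀)²ℏ³/(m_e e⁴) = 2.40 × 10⁻¹⁷ s.
0.860 × 2.40 × 10⁻¹⁷ s = 2.06 × 10⁻¹⁷ s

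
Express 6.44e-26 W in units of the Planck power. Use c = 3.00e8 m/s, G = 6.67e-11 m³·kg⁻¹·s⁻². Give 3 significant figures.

1.77e-78

Planck power: P_P = c⁵/G = 3.64e52 W.
6.44e-26 / 3.64e52 = 1.77e-78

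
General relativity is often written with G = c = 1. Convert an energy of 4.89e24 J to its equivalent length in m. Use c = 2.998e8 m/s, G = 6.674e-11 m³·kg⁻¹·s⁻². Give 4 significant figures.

4.040e-20 m

Energy → length via G/c⁴.
4.89e24 J × (G/c⁴) = 4.040e-20 m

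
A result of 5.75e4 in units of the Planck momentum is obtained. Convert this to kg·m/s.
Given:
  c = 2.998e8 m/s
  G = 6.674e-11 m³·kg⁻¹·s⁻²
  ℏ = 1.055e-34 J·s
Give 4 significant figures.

3.753e5 kg·m/s

One Planck momentum: p_P = √(ℏc³/G) = 6.527 kg·m/s.
5.75e4 × 6.527 kg·m/s = 3.753e5 kg·m/s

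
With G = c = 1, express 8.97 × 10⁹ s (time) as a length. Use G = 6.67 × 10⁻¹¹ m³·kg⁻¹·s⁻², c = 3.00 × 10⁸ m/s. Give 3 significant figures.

2.69 × 10¹⁸ m

Time → length via c.
8.97 × 10⁹ s × (c) = 2.69 × 10¹⁸ m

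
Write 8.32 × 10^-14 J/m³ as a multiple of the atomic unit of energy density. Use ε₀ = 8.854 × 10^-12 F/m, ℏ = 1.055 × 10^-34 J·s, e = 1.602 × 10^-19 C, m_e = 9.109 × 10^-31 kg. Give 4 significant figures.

atomic unit of energy density: u_au = E_h/a₀³ = m_e⁴e¹⁰/((4πε₀)⁵ℏ⁸) = 2.929 × 10^13 J/m³.
8.32 × 10^-14 / 2.929 × 10^13 = 2.840 × 10^-27

2.840 × 10^-27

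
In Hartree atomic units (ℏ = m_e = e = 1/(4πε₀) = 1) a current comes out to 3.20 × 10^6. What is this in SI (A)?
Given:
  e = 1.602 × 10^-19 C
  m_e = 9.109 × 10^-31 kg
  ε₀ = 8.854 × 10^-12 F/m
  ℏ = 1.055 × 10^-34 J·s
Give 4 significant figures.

One atomic unit of electric current: I_au = e E_h/ℏ = m_e e⁵/((4πε₀)²ℏ³) = 6.612 × 10^-3 A.
3.20 × 10^6 × 6.612 × 10^-3 A = 2.116 × 10^4 A

2.116 × 10^4 A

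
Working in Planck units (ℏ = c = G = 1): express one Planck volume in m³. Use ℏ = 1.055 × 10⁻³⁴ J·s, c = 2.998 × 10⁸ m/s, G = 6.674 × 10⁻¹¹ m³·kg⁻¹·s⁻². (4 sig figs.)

4.224 × 10⁻¹⁰⁵ m³

Dimensional analysis gives V_P = (ℏG/c³)^(3/2).
  = √(1.784 × 10⁻²⁰⁹)
  = 4.224 × 10⁻¹⁰⁵ m³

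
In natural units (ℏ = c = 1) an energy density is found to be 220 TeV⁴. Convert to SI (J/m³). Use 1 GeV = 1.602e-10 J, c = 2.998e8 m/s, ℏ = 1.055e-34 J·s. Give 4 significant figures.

[E]/[L]³ = [E]⁴/(ℏc)³; restore (ℏc)⁻³.
1 GeV⁴ → 1/(ℏc)³ × (1 GeV in J)⁴ = 2.082e37 J/m³.
Convert the energy scale: 220 TeV⁴ = 2.20e14 GeV⁴.
Result: 2.20e14 × 2.082e37 = 4.580e51 J/m³.

4.580e51 J/m³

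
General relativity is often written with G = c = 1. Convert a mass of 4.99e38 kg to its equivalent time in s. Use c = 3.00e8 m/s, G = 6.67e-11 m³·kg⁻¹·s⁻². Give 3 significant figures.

Mass → time via G/c³.
4.99e38 kg × (G/c³) = 1.23e3 s

1.23e3 s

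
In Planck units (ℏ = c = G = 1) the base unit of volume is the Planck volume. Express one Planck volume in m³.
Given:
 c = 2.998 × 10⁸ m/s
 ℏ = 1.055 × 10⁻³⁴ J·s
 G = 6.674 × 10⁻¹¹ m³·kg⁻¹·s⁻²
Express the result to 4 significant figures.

4.224 × 10⁻¹⁰⁵ m³

V_P = (ℏG/c³)^(3/2)
  = √(1.784 × 10⁻²⁰⁹)
  = 4.224 × 10⁻¹⁰⁵ m³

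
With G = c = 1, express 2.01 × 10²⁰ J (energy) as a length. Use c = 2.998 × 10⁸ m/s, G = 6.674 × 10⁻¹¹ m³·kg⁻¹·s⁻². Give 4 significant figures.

Energy → length via G/c⁴.
2.01 × 10²⁰ J × (G/c⁴) = 1.661 × 10⁻²⁴ m

1.661 × 10⁻²⁴ m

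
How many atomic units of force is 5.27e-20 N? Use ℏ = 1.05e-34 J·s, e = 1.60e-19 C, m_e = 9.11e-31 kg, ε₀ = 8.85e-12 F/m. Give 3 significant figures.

6.33e-13

atomic unit of force: F_au = E_h/a₀ = m_e²e⁶/((4πε₀)³ℏ⁴) = 8.33e-8 N.
5.27e-20 / 8.33e-8 = 6.33e-13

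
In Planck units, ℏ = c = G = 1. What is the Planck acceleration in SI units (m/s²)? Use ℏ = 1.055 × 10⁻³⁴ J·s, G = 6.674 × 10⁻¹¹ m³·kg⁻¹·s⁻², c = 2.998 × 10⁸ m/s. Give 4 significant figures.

The unique combination of the constants set to 1 with dimensions of acceleration is a_P = √(c⁷/(ℏG)).
  = √(3.092 × 10¹⁰³)
  = 5.560 × 10⁵¹ m/s²

5.560 × 10⁵¹ m/s²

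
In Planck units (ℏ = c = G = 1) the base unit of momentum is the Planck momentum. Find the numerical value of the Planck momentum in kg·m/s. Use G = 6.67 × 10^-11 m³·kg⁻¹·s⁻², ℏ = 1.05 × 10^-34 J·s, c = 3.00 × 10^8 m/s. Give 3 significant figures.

p_P = √(ℏc³/G)
  = √(42.5)
  = 6.52 kg·m/s

6.52 kg·m/s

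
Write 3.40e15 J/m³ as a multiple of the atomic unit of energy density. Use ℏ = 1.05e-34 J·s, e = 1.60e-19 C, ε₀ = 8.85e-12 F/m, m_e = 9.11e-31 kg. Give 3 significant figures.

atomic unit of energy density: u_au = E_h/a₀³ = m_e⁴e¹⁰/((4πε₀)⁵ℏ⁸) = 3.01e13 J/m³.
3.40e15 / 3.01e13 = 113

113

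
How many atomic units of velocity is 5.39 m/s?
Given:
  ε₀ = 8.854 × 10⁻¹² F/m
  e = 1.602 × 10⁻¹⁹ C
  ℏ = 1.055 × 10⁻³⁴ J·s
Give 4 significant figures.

2.465 × 10⁻⁶

atomic unit of velocity: v_au = e²/(4πε₀ℏ) = 2.186 × 10⁶ m/s.
5.39 / 2.186 × 10⁶ = 2.465 × 10⁻⁶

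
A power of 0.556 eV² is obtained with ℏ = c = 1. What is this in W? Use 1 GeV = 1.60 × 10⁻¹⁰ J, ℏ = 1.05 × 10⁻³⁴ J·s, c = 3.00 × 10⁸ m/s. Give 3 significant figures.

1.36 × 10⁻⁴ W

Power is [E]/[T] = [E]²/ℏ.
1 GeV² → 1/ℏ × (1 GeV in J)² = 2.44 × 10¹⁴ W.
Convert the energy scale: 0.556 eV² = 5.56 × 10⁻¹⁹ GeV².
Result: 5.56 × 10⁻¹⁹ × 2.44 × 10¹⁴ = 1.36 × 10⁻⁴ W.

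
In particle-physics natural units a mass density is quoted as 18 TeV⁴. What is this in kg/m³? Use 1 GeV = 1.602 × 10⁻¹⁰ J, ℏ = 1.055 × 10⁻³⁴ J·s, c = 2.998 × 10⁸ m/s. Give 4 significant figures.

4.169 × 10³³ kg/m³

Mass density is [E]/(c²[L]³) = [E]⁴/(ℏ³c⁵).
1 GeV⁴ → 1/(ℏ³c⁵) × (1 GeV in J)⁴ = 2.316 × 10²⁰ kg/m³.
Convert the energy scale: 18 TeV⁴ = 1.80 × 10¹³ GeV⁴.
Result: 1.80 × 10¹³ × 2.316 × 10²⁰ = 4.169 × 10³³ kg/m³.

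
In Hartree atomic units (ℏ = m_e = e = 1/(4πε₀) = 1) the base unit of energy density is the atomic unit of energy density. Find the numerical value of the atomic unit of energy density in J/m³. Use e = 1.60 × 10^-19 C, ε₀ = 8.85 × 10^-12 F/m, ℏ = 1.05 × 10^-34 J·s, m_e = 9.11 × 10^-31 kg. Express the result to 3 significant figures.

3.01 × 10^13 J/m³

u_au = E_h/a₀³ = m_e⁴e¹⁰/((4πε₀)⁵ℏ⁸)
E_h = 4.38 × 10^-18 J
a₀ = 5.26 × 10^-11 m
E_h/a₀³ = 3.01 × 10^13 J/m³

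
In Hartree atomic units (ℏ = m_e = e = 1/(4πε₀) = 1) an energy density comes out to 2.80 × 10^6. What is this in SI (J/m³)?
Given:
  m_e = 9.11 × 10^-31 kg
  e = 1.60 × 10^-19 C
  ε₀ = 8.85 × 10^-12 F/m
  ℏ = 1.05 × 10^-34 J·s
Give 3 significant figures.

8.44 × 10^19 J/m³

One atomic unit of energy density: u_au = E_h/a₀³ = m_e⁴e¹⁰/((4πε₀)⁵ℏ⁸) = 3.01 × 10^13 J/m³.
2.80 × 10^6 × 3.01 × 10^13 J/m³ = 8.44 × 10^19 J/m³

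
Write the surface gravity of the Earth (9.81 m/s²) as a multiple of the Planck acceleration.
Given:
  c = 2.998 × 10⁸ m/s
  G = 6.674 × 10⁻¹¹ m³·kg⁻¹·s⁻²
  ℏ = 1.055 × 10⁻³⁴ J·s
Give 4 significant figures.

1.764 × 10⁻⁵¹

Planck acceleration: a_P = √(c⁷/(ℏG)) = 5.560 × 10⁵¹ m/s².
9.81 / 5.560 × 10⁵¹ = 1.764 × 10⁻⁵¹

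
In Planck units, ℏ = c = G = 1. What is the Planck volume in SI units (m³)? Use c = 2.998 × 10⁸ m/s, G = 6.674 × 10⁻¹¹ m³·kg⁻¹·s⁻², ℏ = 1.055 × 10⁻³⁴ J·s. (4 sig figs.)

4.224 × 10⁻¹⁰⁵ m³

The unique combination of the constants set to 1 with dimensions of volume is V_P = (ℏG/c³)^(3/2).
  = √(1.784 × 10⁻²⁰⁹)
  = 4.224 × 10⁻¹⁰⁵ m³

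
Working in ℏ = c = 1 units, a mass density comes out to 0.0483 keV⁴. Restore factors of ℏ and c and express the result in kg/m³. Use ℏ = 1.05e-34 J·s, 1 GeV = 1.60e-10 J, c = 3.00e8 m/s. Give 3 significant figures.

1.13e-5 kg/m³

Mass density is [E]/(c²[L]³) = [E]⁴/(ℏ³c⁵).
1 GeV⁴ → 1/(ℏ³c⁵) × (1 GeV in J)⁴ = 2.33e20 kg/m³.
Convert the energy scale: 0.0483 keV⁴ = 4.83e-26 GeV⁴.
Result: 4.83e-26 × 2.33e20 = 1.13e-5 kg/m³.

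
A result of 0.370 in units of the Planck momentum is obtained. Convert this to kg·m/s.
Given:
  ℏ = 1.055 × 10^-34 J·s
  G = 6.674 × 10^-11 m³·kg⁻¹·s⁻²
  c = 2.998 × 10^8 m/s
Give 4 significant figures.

One Planck momentum: p_P = √(ℏc³/G) = 6.527 kg·m/s.
0.370 × 6.527 kg·m/s = 2.415 kg·m/s

2.415 kg·m/s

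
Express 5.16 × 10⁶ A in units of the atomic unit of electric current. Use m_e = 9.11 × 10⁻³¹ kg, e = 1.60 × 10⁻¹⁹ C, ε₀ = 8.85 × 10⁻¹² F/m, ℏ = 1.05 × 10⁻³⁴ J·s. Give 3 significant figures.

7.73 × 10⁸

atomic unit of electric current: I_au = e E_h/ℏ = m_e e⁵/((4πε₀)²ℏ³) = 6.67 × 10⁻³ A.
5.16 × 10⁶ / 6.67 × 10⁻³ = 7.73 × 10⁸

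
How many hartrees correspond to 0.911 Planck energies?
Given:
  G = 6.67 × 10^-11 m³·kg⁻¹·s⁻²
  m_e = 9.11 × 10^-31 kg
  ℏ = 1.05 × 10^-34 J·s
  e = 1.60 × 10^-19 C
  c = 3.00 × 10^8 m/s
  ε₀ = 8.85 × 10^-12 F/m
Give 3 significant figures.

Planck energy: E_P = √(ℏc⁵/G) = 1.96 × 10^9 J
hartree: E_h = m_e e⁴/(4πε₀ℏ)² = 4.38 × 10^-18 J
0.911 × 1.96 × 10^9 / 4.38 × 10^-18 = 4.07 × 10^26

4.07 × 10^26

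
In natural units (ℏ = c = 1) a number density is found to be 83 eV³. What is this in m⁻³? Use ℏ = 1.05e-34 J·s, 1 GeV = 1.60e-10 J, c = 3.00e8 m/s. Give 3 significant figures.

1.09e22 m⁻³

Number density is [L]⁻³ = [E]³/(ℏc)³.
1 GeV³ → 1/(ℏc)³ × (1 GeV in J)³ = 1.31e47 m⁻³.
Convert the energy scale: 83 eV³ = 8.30e-26 GeV³.
Result: 8.30e-26 × 1.31e47 = 1.09e22 m⁻³.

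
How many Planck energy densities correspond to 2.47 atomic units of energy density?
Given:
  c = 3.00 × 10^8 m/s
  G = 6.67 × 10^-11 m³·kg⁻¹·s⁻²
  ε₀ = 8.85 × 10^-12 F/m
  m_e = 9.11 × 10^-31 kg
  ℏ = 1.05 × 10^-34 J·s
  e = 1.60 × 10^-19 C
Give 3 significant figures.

1.59 × 10^-100

atomic unit of energy density: u_au = E_h/a₀³ = m_e⁴e¹⁰/((4πε₀)⁵ℏ⁸) = 3.01 × 10^13 J/m³
Planck energy density: u_P = c⁷/(ℏG²) = 4.68 × 10^113 J/m³
2.47 × 3.01 × 10^13 / 4.68 × 10^113 = 1.59 × 10^-100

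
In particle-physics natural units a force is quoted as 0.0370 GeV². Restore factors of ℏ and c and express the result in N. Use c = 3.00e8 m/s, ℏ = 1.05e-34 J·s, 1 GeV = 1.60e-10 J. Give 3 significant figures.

3.01e4 N

Force is [E]/[L] = [E]²/(ℏc); restore (ℏc)⁻¹.
1 GeV² → 1/(ℏc) × (1 GeV in J)² = 8.13e5 N.
Result: 0.0370 × 8.13e5 = 3.01e4 N.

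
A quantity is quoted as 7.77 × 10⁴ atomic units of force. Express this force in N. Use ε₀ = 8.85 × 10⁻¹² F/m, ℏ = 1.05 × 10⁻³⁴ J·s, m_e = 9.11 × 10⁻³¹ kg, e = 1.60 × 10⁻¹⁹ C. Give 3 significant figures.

6.47 × 10⁻³ N

One atomic unit of force: F_au = E_h/a₀ = m_e²e⁶/((4πε₀)³ℏ⁴) = 8.33 × 10⁻⁸ N.
7.77 × 10⁴ × 8.33 × 10⁻⁸ N = 6.47 × 10⁻³ N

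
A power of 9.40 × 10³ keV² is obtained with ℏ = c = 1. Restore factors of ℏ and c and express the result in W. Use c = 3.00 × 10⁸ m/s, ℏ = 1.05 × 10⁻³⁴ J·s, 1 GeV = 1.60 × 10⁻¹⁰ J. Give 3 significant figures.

2.29 × 10⁶ W

Power is [E]/[T] = [E]²/ℏ.
1 GeV² → 1/ℏ × (1 GeV in J)² = 2.44 × 10¹⁴ W.
Convert the energy scale: 9.40 × 10³ keV² = 9.40 × 10⁻⁹ GeV².
Result: 9.40 × 10⁻⁹ × 2.44 × 10¹⁴ = 2.29 × 10⁶ W.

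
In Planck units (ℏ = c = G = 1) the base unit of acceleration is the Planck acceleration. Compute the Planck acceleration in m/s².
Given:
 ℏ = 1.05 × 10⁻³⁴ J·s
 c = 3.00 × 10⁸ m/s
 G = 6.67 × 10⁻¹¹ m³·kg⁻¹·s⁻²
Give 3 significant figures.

5.59 × 10⁵¹ m/s²

a_P = √(c⁷/(ℏG))
  = √(3.12 × 10¹⁰³)
  = 5.59 × 10⁵¹ m/s²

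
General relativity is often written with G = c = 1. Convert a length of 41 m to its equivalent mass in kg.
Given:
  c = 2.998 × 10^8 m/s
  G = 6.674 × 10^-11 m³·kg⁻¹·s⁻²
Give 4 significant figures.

Length → mass via c²/G.
41 m × (c²/G) = 5.522 × 10^28 kg

5.522 × 10^28 kg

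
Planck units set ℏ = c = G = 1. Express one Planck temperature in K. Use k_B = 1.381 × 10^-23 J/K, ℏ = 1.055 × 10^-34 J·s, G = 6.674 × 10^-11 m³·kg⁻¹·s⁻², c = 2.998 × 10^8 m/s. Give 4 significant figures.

Dimensional analysis gives T_P = √(ℏc⁵/G) / k_B.
  = √(3.828 × 10^18) × 7.241 × 10^22
  = 1.417 × 10^32 K

1.417 × 10^32 K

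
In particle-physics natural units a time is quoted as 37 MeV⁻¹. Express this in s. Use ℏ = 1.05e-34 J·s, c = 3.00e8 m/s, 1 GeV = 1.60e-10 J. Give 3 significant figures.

A time is [E]⁻¹ in ℏ=c=1; restore one factor of ℏ.
1 GeV⁻¹ → ℏ × (1 GeV in J)⁻¹ = 6.56e-25 s.
Convert the energy scale: 37 MeV⁻¹ = 3.70e4 GeV⁻¹.
Result: 3.70e4 × 6.56e-25 = 2.43e-20 s.

2.43e-20 s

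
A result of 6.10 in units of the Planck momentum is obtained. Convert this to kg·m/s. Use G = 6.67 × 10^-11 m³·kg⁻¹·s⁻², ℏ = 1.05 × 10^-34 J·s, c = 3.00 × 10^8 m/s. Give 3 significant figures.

39.8 kg·m/s

One Planck momentum: p_P = √(ℏc³/G) = 6.52 kg·m/s.
6.10 × 6.52 kg·m/s = 39.8 kg·m/s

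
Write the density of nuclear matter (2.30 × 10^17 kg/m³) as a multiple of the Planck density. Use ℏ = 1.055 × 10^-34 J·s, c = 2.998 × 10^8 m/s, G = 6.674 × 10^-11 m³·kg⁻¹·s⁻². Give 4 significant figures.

4.463 × 10^-80

Planck density: ρ_P = c⁵/(ℏG²) = 5.154 × 10^96 kg/m³.
2.30 × 10^17 / 5.154 × 10^96 = 4.463 × 10^-80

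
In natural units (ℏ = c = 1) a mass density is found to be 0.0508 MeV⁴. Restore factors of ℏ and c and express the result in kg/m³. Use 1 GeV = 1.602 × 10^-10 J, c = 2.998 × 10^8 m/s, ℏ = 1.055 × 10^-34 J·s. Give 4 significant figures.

1.177 × 10^7 kg/m³

Mass density is [E]/(c²[L]³) = [E]⁴/(ℏ³c⁵).
1 GeV⁴ → 1/(ℏ³c⁵) × (1 GeV in J)⁴ = 2.316 × 10^20 kg/m³.
Convert the energy scale: 0.0508 MeV⁴ = 5.08 × 10^-14 GeV⁴.
Result: 5.08 × 10^-14 × 2.316 × 10^20 = 1.177 × 10^7 kg/m³.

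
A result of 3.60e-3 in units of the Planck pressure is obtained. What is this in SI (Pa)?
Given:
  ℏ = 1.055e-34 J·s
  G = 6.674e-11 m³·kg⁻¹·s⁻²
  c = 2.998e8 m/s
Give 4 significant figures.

One Planck pressure: p_P = c⁷/(ℏG²) = 4.632e113 Pa.
3.60e-3 × 4.632e113 Pa = 1.668e111 Pa

1.668e111 Pa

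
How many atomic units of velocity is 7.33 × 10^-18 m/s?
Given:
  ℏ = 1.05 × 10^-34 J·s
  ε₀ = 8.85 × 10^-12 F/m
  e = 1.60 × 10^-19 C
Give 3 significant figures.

3.34 × 10^-24

atomic unit of velocity: v_au = e²/(4πε₀ℏ) = 2.19 × 10^6 m/s.
7.33 × 10^-18 / 2.19 × 10^6 = 3.34 × 10^-24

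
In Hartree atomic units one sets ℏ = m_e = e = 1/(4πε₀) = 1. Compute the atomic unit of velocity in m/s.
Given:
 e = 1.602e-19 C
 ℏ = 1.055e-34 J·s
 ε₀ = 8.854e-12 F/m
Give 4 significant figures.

v_au = e²/(4πε₀ℏ)
  = 2.566e-38 / 1.174e-44
  = 2.186e6 m/s

2.186e6 m/s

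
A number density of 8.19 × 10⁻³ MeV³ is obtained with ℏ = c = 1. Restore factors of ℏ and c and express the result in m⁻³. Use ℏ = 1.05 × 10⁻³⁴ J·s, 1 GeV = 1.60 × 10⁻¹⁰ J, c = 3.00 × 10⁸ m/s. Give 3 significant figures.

1.07 × 10³⁶ m⁻³

Number density is [L]⁻³ = [E]³/(ℏc)³.
1 GeV³ → 1/(ℏc)³ × (1 GeV in J)³ = 1.31 × 10⁴⁷ m⁻³.
Convert the energy scale: 8.19 × 10⁻³ MeV³ = 8.19 × 10⁻¹² GeV³.
Result: 8.19 × 10⁻¹² × 1.31 × 10⁴⁷ = 1.07 × 10³⁶ m⁻³.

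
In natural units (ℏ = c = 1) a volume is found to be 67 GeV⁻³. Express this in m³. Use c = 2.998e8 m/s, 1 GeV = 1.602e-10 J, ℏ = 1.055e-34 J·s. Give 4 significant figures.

Volume is [L]³ = [E]⁻³·(ℏc)³.
1 GeV⁻³ → (ℏc)³ × (1 GeV in J)⁻³ = 7.696e-48 m³.
Result: 67 × 7.696e-48 = 5.156e-46 m³.

5.156e-46 m³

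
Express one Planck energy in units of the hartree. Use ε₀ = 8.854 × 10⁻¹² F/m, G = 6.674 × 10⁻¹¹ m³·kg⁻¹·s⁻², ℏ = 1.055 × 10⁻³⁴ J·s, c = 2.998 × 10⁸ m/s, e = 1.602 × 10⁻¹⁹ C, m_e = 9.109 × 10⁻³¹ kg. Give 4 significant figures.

4.494 × 10²⁶

Planck energy: E_P = √(ℏc⁵/G) = 1.957 × 10⁹ J
hartree: E_h = m_e e⁴/(4πε₀ℏ)² = 4.354 × 10⁻¹⁸ J
ratio = 1.957 × 10⁹ / 4.354 × 10⁻¹⁸ = 4.494 × 10²⁶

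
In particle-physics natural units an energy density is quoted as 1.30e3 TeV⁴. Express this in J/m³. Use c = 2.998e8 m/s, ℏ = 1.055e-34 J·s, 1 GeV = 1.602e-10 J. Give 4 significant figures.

[E]/[L]³ = [E]⁴/(ℏc)³; restore (ℏc)⁻³.
1 GeV⁴ → 1/(ℏc)³ × (1 GeV in J)⁴ = 2.082e37 J/m³.
Convert the energy scale: 1.30e3 TeV⁴ = 1.30e15 GeV⁴.
Result: 1.30e15 × 2.082e37 = 2.706e52 J/m³.

2.706e52 J/m³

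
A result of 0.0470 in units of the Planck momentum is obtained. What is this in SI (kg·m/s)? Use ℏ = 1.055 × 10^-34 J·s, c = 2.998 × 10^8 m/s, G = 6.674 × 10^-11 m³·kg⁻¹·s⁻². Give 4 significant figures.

One Planck momentum: p_P = √(ℏc³/G) = 6.527 kg·m/s.
0.0470 × 6.527 kg·m/s = 0.3067 kg·m/s

0.3067 kg·m/s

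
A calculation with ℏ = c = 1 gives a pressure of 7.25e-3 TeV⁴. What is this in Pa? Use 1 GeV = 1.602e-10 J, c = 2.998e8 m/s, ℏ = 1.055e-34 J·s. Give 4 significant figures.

1.509e47 Pa

Pressure is [E]/[L]³ = [E]⁴/(ℏc)³.
1 GeV⁴ → 1/(ℏc)³ × (1 GeV in J)⁴ = 2.082e37 Pa.
Convert the energy scale: 7.25e-3 TeV⁴ = 7.25e9 GeV⁴.
Result: 7.25e9 × 2.082e37 = 1.509e47 Pa.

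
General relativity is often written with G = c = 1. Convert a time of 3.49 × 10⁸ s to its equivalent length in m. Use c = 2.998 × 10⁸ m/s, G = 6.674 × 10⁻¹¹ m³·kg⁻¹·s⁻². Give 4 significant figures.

1.046 × 10¹⁷ m

Time → length via c.
3.49 × 10⁸ s × (c) = 1.046 × 10¹⁷ m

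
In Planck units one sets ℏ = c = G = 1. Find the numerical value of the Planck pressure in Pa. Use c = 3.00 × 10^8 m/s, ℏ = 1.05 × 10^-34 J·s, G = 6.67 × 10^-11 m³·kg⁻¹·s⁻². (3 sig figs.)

4.68 × 10^113 Pa

p_P = c⁷/(ℏG²)
  = 2.19 × 10^59 / 4.67 × 10^-55
  = 4.68 × 10^113 Pa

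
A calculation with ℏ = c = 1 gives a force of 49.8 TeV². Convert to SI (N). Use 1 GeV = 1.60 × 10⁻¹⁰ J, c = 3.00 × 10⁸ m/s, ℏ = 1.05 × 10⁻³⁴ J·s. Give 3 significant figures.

Force is [E]/[L] = [E]²/(ℏc); restore (ℏc)⁻¹.
1 GeV² → 1/(ℏc) × (1 GeV in J)² = 8.13 × 10⁵ N.
Convert the energy scale: 49.8 TeV² = 4.98 × 10⁷ GeV².
Result: 4.98 × 10⁷ × 8.13 × 10⁵ = 4.05 × 10¹³ N.

4.05 × 10¹³ N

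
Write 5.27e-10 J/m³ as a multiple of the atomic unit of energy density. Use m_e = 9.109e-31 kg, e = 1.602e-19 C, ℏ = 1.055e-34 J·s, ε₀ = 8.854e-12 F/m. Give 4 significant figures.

1.799e-23

atomic unit of energy density: u_au = E_h/a₀³ = m_e⁴e¹⁰/((4πε₀)⁵ℏ⁸) = 2.929e13 J/m³.
5.27e-10 / 2.929e13 = 1.799e-23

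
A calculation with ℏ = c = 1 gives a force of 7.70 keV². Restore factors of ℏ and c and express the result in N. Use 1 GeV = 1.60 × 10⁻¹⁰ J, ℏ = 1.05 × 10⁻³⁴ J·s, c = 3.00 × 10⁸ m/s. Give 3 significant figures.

6.26 × 10⁻⁶ N

Force is [E]/[L] = [E]²/(ℏc); restore (ℏc)⁻¹.
1 GeV² → 1/(ℏc) × (1 GeV in J)² = 8.13 × 10⁵ N.
Convert the energy scale: 7.70 keV² = 7.70 × 10⁻¹² GeV².
Result: 7.70 × 10⁻¹² × 8.13 × 10⁵ = 6.26 × 10⁻⁶ N.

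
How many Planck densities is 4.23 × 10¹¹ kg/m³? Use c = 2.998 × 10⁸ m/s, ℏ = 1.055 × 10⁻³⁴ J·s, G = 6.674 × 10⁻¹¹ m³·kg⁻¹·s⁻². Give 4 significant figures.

Planck density: ρ_P = c⁵/(ℏG²) = 5.154 × 10⁹⁶ kg/m³.
4.23 × 10¹¹ / 5.154 × 10⁹⁶ = 8.207 × 10⁻⁸⁶

8.207 × 10⁻⁸⁶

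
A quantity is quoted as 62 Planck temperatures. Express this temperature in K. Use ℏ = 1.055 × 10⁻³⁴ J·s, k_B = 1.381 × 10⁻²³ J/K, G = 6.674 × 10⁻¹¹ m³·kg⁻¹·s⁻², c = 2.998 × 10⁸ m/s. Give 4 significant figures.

8.784 × 10³³ K

One Planck temperature: T_P = √(ℏc⁵/G) / k_B = 1.417 × 10³² K.
62 × 1.417 × 10³² K = 8.784 × 10³³ K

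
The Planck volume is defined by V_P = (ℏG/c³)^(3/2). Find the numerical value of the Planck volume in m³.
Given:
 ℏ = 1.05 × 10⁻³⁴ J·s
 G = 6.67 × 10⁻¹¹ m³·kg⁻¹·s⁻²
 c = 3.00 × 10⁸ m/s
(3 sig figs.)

V_P = (ℏG/c³)^(3/2)
  = √(1.75 × 10⁻²⁰⁹)
  = 4.18 × 10⁻¹⁰⁵ m³

4.18 × 10⁻¹⁰⁵ m³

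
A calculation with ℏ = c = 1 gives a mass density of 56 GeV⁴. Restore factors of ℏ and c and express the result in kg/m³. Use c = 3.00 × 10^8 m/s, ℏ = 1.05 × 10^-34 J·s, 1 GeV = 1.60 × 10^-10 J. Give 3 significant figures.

1.30 × 10^22 kg/m³

Mass density is [E]/(c²[L]³) = [E]⁴/(ℏ³c⁵).
1 GeV⁴ → 1/(ℏ³c⁵) × (1 GeV in J)⁴ = 2.33 × 10^20 kg/m³.
Result: 56 × 2.33 × 10^20 = 1.30 × 10^22 kg/m³.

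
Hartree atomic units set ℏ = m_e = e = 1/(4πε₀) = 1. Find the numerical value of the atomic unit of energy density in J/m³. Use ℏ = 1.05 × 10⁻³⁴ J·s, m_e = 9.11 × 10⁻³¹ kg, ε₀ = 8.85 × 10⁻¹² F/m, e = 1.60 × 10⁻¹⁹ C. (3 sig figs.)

Dimensional analysis gives u_au = E_h/a₀³ = m_e⁴e¹⁰/((4πε₀)⁵ℏ⁸).
E_h = 4.38 × 10⁻¹⁸ J
a₀ = 5.26 × 10⁻¹¹ m
E_h/a₀³ = 3.01 × 10¹³ J/m³

3.01 × 10¹³ J/m³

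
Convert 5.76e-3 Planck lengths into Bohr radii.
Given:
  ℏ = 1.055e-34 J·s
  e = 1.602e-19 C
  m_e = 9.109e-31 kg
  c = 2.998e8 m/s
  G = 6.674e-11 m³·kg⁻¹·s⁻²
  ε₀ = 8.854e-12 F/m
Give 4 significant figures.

Planck length: ℓ_P = √(ℏG/c³) = 1.616e-35 m
Bohr radius: a₀ = 4πε₀ℏ²/(m_e e²) = 5.297e-11 m
5.76e-3 × 1.616e-35 / 5.297e-11 = 1.758e-27

1.758e-27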